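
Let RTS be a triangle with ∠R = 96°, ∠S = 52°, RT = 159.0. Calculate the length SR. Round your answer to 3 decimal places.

106.924

The third angle is ∠T = 180° − ∠S − ∠R = 32.00°.
Law of sines: SR = RT·sin T/sin S ≈ 106.92.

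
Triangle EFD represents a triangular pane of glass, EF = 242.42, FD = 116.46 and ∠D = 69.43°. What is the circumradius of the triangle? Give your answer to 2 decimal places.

Law of sines: sin E = FD·sin D/EF ≈ 0.44978.
Since EF ≥ FD, only the acute value applies: ∠E ≈ 26.73°.
Then ∠F = 180° − ∠D − ∠E ≈ 83.84°.
Law of sines gives DE = EF·sin F/sin D ≈ 257.43.
Circumradius = EF/(2 sin D) ≈ 129.46.

129.46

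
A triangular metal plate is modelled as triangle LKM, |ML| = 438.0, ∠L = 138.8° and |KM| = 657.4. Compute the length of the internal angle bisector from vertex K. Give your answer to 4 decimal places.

364.2060

Law of sines: sin K = |ML|·sin L/|KM| ≈ 0.43886.
Since |KM| ≥ |ML|, only the acute value applies: ∠K ≈ 26.03°.
Then ∠M = 180° − ∠L − ∠K ≈ 15.17°.
Law of sines gives |LK| = |KM|·sin M/sin L ≈ 261.15.
The bisector from K has length 2·|LK|·|KM|·cos(∠K/2)/(|LK|+|KM|) ≈ 364.21.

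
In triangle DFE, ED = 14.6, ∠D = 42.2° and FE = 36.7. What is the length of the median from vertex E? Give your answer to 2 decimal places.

Law of sines: sin F = ED·sin D/FE ≈ 0.26722.
Since FE ≥ ED, only the acute value applies: ∠F ≈ 15.50°.
Then ∠E = 180° − ∠D − ∠F ≈ 122.30°.
Law of sines gives DF = FE·sin E/sin D ≈ 46.181.
Median from E: ½√(2·FE² + 2·ED² − DF²) ≈ 15.711.

m_E ≈ 15.71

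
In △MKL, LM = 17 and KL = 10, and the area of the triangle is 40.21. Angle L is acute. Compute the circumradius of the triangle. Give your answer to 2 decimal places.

10.00

From area = ½·KL·LM·sin L, we get sin L = 2·area/(KL·LM) ≈ 0.47306.
Taking the acute solution, ∠L ≈ 28.23°.
Law of cosines then gives MK ≈ 9.4578.
Circumradius = MK/(2 sin L) ≈ 9.9964.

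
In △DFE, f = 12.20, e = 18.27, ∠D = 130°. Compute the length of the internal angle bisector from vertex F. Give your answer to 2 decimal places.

By the law of cosines, d² = f² + e² − 2·f·e·cos D = 769.18, so d ≈ 27.734.
Law of cosines again: cos F = (e² + d² − f²)/(2·e·d) ≈ 0.94151, so ∠F ≈ 19.69°.
The bisector from F has length 2·e·d·cos(∠F/2)/(e+d) ≈ 21.704.

t_F ≈ 21.70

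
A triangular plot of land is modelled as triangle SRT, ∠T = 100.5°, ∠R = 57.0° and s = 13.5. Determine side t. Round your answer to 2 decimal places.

The third angle is ∠S = 180° − ∠R − ∠T = 22.50°.
Law of sines: t = s·sin T/sin S ≈ 34.686.

34.69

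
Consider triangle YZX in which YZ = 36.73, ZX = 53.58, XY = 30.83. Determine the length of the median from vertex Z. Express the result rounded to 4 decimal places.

m_Z ≈ 43.2705

Median from Z: ½√(2·YZ² + 2·ZX² − XY²) ≈ 43.27.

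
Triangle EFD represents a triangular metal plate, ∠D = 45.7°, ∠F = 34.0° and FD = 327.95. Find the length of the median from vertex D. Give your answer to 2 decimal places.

The third angle is ∠E = 180° − ∠F − ∠D = 100.30°.
Law of sines: DE = FD·sin F/sin E ≈ 186.39.
Law of sines: EF = FD·sin D/sin E ≈ 238.56.
Median from D: ½√(2·FD² + 2·DE² − EF²) ≈ 238.58.

238.58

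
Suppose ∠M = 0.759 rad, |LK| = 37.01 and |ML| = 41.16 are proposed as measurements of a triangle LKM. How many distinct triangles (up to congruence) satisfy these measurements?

|ML|·sin M = 41.16·sin(0.759 rad) ≈ 28.33.
Since |ML| sin M < |LK| < |ML| (28.33 < 37.01 < 41.16), two triangles exist.

2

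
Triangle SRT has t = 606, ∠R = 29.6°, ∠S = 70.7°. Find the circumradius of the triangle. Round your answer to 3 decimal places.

307.963

The third angle is ∠T = 180° − ∠S − ∠R = 79.70°.
Law of sines: s = t·sin S/sin T ≈ 581.31.
Law of sines: r = t·sin R/sin T ≈ 304.23.
Circumradius = t/(2 sin T) ≈ 307.96.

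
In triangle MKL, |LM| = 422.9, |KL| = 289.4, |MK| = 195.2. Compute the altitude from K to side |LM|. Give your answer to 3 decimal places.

115.341

Semiperimeter s = (289.4 + 422.9 + 195.2)/2 = 453.75.
Heron's formula: area = √(453.75·164.35·30.85·258.55) ≈ 24389.
The altitude from K has length 2·area/|LM| ≈ 115.34.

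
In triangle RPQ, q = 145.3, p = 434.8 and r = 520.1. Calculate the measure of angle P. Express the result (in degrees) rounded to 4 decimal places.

47.2653

By the law of cosines, cos P = (q² + r² − p²) / (2·q·r) ≈ 0.67860, so ∠P ≈ 47.27°.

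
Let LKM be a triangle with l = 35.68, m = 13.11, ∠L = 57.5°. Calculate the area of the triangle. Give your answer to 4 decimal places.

area ≈ 226.4863

Law of sines: sin M = m·sin L/l ≈ 0.30989.
Since l ≥ m, only the acute value applies: ∠M ≈ 18.05°.
Then ∠K = 180° − ∠L − ∠M ≈ 104.45°.
Law of sines gives k = l·sin K/sin L ≈ 40.968.
Area = ½·l·m·sin K ≈ 226.49.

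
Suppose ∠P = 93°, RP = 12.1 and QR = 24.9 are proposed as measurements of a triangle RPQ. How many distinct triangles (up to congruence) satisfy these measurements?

1

RP·sin P = 12.1·sin(93°) ≈ 12.08.
Since ∠P is not acute, a triangle exists only if QR > RP; here QR > RP, so there is exactly one triangle.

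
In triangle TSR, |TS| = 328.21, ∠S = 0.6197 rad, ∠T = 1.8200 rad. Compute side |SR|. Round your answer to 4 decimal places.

The third angle is ∠R = π − ∠T − ∠S = 0.7019 rad.
Law of sines: |SR| = |TS|·sin T/sin R ≈ 492.63.

492.6266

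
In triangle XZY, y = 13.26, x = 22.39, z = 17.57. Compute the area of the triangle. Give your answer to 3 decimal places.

116.414

Semiperimeter s = (22.39 + 17.57 + 13.26)/2 = 26.61.
Heron's formula: area = √(26.61·4.22·9.04·13.35) ≈ 116.41.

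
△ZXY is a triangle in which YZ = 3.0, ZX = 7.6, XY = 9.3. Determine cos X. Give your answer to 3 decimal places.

cos X ≈ 0.957

By the law of cosines, cos X = (ZX² + XY² − YZ²) / (2·ZX·XY) ≈ 0.95678, so ∠X ≈ 16.91°.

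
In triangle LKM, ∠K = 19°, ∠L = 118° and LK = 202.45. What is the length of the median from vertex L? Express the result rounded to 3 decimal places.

89.380

The third angle is ∠M = 180° − ∠L − ∠K = 43.00°.
Law of sines: KM = LK·sin L/sin M ≈ 262.1.
Law of sines: ML = LK·sin K/sin M ≈ 96.644.
Median from L: ½√(2·ML² + 2·LK² − KM²) ≈ 89.38.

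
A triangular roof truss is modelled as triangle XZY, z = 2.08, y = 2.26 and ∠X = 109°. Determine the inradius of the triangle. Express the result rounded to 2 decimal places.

0.56

By the law of cosines, x² = z² + y² − 2·z·y·cos X = 12.495, so x ≈ 3.5348.
Area = ½·z·y·sin X ≈ 2.2223.
Semiperimeter s = (3.5348+2.08+2.26)/2 = 3.9374.
Inradius = area/s = 2.2223/3.9374 ≈ 0.56442.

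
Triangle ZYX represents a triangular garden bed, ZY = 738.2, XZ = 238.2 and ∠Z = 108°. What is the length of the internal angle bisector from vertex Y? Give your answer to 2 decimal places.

By the law of cosines, YX² = XZ² + ZY² − 2·XZ·ZY·cos Z = 7.1035e+05, so YX ≈ 842.82.
Law of cosines again: cos Y = (ZY² + YX² − XZ²)/(2·ZY·YX) ≈ 0.96320, so ∠Y ≈ 15.59°.
The bisector from Y has length 2·ZY·YX·cos(∠Y/2)/(ZY+YX) ≈ 779.78.

t_Y ≈ 779.78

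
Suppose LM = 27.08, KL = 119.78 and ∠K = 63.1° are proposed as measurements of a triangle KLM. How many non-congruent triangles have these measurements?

0

KL·sin K = 119.78·sin(63.1°) ≈ 106.8.
Since LM = 27.08 < 106.8 = KL sin K, no triangle exists.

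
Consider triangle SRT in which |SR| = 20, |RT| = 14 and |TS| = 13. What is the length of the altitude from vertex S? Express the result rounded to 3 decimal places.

h_S ≈ 12.940

Semiperimeter s = (14 + 13 + 20)/2 = 23.5.
Heron's formula: area = √(23.5·9.5·10.5·3.5) ≈ 90.578.
The altitude from S has length 2·area/|RT| ≈ 12.94.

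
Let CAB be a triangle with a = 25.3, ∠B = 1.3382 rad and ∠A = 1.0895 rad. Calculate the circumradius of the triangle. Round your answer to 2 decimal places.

R ≈ 14.27

The third angle is ∠C = π − ∠A − ∠B = 0.7139 rad.
Law of sines: c = a·sin C/sin A ≈ 18.689.
Law of sines: b = a·sin B/sin A ≈ 27.774.
Circumradius = a/(2 sin A) ≈ 14.271.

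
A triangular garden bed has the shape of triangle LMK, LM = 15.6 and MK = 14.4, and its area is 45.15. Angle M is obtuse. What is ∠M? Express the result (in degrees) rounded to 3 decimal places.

From area = ½·LM·MK·sin M, we get sin M = 2·area/(LM·MK) ≈ 0.40198.
Taking the obtuse solution, ∠M ≈ 156.30°.

156.298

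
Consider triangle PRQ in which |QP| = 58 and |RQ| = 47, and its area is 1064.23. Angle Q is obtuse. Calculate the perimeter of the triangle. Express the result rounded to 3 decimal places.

199.759

From area = ½·|RQ|·|QP|·sin Q, we get sin Q = 2·area/(|RQ|·|QP|) ≈ 0.78080.
Taking the obtuse solution, ∠Q ≈ 2.246 rad.
Law of cosines then gives |PR| ≈ 94.759.
Perimeter = 47 + 58 + 94.759 = 199.76.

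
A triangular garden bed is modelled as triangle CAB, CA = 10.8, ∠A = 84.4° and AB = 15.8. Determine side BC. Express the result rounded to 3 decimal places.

By the law of cosines, BC² = CA² + AB² − 2·CA·AB·cos A = 332.98, so BC ≈ 18.248.

18.248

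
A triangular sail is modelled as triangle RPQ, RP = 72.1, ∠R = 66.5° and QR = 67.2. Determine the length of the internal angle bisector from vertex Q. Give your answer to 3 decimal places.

t_Q ≈ 62.014

By the law of cosines, PQ² = QR² + RP² − 2·QR·RP·cos R = 5850.3, so PQ ≈ 76.487.
Law of cosines again: cos Q = (PQ² + QR² − RP²)/(2·PQ·QR) ≈ 0.50270, so ∠Q ≈ 59.82°.
The bisector from Q has length 2·PQ·QR·cos(∠Q/2)/(PQ+QR) ≈ 62.014.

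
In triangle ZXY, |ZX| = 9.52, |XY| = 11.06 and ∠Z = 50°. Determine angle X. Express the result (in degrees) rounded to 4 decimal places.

Law of sines: sin Y = |ZX|·sin Z/|XY| ≈ 0.65938.
Since |XY| ≥ |ZX|, only the acute value applies: ∠Y ≈ 41.25°.
Then ∠X = 180° − ∠Z − ∠Y ≈ 88.75°.

88.7474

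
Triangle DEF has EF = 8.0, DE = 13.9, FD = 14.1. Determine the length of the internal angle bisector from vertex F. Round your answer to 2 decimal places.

8.26

By the law of cosines, cos F = (EF² + FD² − DE²) / (2·EF·FD) ≈ 0.30851, so ∠F ≈ 72.03°.
The bisector from F has length 2·EF·FD·cos(∠F/2)/(EF+FD) ≈ 8.257.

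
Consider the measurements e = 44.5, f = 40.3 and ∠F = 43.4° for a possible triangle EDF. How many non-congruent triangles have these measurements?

e·sin F = 44.5·sin(43.4°) ≈ 30.58.
Since e sin F < f < e (30.58 < 40.3 < 44.5), two triangles exist.

2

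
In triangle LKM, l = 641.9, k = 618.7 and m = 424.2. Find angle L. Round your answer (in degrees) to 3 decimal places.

By the law of cosines, cos L = (k² + m² − l²) / (2·k·m) ≈ 0.28710, so ∠L ≈ 73.32°.

∠L ≈ 73.316°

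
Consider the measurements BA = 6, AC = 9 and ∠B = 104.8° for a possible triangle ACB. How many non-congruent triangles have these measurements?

BA·sin B = 6·sin(104.8°) ≈ 5.801.
Since ∠B is not acute, a triangle exists only if AC > BA; here AC > BA, so there is exactly one triangle.

1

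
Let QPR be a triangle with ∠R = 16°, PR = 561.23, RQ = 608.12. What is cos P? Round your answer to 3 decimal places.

By the law of cosines, QP² = PR² + RQ² − 2·PR·RQ·cos R = 28641, so QP ≈ 169.24.
Law of cosines again: cos P = (QP² + PR² − RQ²)/(2·QP·PR) ≈ -0.13787, so ∠P ≈ 97.92°.

-0.138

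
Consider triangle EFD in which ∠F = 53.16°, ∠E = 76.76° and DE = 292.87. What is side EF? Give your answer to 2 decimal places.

280.66

The third angle is ∠D = 180° − ∠E − ∠F = 50.08°.
Law of sines: EF = DE·sin D/sin F ≈ 280.66.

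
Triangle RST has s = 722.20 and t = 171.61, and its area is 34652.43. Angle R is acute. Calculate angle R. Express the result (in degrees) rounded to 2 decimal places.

From area = ½·s·t·sin R, we get sin R = 2·area/(s·t) ≈ 0.55920.
Taking the acute solution, ∠R ≈ 34.00°.

34.00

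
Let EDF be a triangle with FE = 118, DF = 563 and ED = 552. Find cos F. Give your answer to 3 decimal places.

By the law of cosines, cos F = (DF² + FE² − ED²) / (2·DF·FE) ≈ 0.19711, so ∠F ≈ 1.3724 rad.

cos F ≈ 0.197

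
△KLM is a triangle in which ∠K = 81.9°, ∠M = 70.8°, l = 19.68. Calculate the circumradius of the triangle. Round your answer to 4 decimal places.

21.4543

The third angle is ∠L = 180° − ∠M − ∠K = 27.30°.
Law of sines: k = l·sin K/sin L ≈ 42.481.
Law of sines: m = l·sin M/sin L ≈ 40.522.
Circumradius = l/(2 sin L) ≈ 21.454.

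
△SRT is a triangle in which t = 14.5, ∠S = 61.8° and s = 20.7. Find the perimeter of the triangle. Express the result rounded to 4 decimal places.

Law of sines: sin T = t·sin S/s ≈ 0.61734.
Since s ≥ t, only the acute value applies: ∠T ≈ 38.12°.
Then ∠R = 180° − ∠S − ∠T ≈ 80.08°.
Law of sines gives r = s·sin R/sin S ≈ 23.137.
Semiperimeter p = (20.7+23.137+14.5)/2 = 29.168.
Perimeter = 20.7 + 23.137 + 14.5 = 58.337.

58.3366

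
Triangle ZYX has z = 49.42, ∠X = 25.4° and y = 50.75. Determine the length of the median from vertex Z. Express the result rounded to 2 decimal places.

m_Z ≈ 30.34

By the law of cosines, x² = z² + y² − 2·z·y·cos X = 486.65, so x ≈ 22.06.
Median from Z: ½√(2·y² + 2·x² − z²) ≈ 30.34.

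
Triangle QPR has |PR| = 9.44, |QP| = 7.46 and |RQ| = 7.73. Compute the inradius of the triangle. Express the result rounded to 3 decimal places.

Semiperimeter s = (9.44 + 7.73 + 7.46)/2 = 12.315.
Heron's formula: area = √(12.315·2.875·4.585·4.855) ≈ 28.074.
Inradius = area/s = 28.074/12.315 ≈ 2.2796.

r ≈ 2.280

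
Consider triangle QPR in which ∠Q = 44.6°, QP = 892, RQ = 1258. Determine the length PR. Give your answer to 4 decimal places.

883.3164

By the law of cosines, PR² = RQ² + QP² − 2·RQ·QP·cos Q = 7.8025e+05, so PR ≈ 883.32.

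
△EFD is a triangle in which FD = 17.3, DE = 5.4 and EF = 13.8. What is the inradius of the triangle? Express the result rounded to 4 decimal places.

Semiperimeter s = (17.3 + 5.4 + 13.8)/2 = 18.25.
Heron's formula: area = √(18.25·0.95·12.85·4.45) ≈ 31.487.
Inradius = area/s = 31.487/18.25 ≈ 1.7253.

1.7253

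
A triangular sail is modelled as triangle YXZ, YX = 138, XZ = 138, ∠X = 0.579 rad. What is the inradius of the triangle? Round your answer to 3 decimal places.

By the law of cosines, ZY² = YX² + XZ² − 2·YX·XZ·cos X = 6208, so ZY ≈ 78.791.
Area = ½·YX·XZ·sin X ≈ 5210.3.
Semiperimeter s = (138+78.791+138)/2 = 177.4.
Inradius = area/s = 5210.3/177.4 ≈ 29.371.

r ≈ 29.371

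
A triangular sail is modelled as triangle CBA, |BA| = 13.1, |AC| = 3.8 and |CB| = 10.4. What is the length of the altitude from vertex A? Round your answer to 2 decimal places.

Semiperimeter s = (13.1 + 3.8 + 10.4)/2 = 13.65.
Heron's formula: area = √(13.65·0.55·9.85·3.25) ≈ 15.503.
The altitude from A has length 2·area/|CB| ≈ 2.9813.

h_A ≈ 2.98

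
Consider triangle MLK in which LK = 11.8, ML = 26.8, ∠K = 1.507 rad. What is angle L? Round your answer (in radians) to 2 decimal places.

∠L ≈ 1.18 rad

Law of sines: sin M = LK·sin K/ML ≈ 0.43940.
Since ML ≥ LK, only the acute value applies: ∠M ≈ 0.455 rad.
Then ∠L = π − ∠K − ∠M ≈ 1.180 rad.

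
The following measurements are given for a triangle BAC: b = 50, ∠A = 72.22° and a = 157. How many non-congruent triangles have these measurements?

b·sin A = 50·sin(72.22°) ≈ 47.61.
Since a ≥ b, exactly one triangle exists.

1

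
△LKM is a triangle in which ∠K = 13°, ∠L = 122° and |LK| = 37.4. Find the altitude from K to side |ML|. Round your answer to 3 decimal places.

The third angle is ∠M = 180° − ∠L − ∠K = 45.00°.
Law of sines: |KM| = |LK|·sin L/sin M ≈ 44.855.
Law of sines: |ML| = |LK|·sin K/sin M ≈ 11.898.
Area = ½·|LK|·|KM|·sin K ≈ 188.68.
The altitude from K has length 2·area/|ML| ≈ 31.717.

31.717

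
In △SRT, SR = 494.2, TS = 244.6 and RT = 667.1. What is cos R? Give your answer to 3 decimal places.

cos R ≈ 0.955

By the law of cosines, cos R = (SR² + RT² − TS²) / (2·SR·RT) ≈ 0.95460, so ∠R ≈ 17.33°.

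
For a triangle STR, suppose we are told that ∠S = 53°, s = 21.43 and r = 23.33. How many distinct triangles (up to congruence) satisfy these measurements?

r·sin S = 23.33·sin(53°) ≈ 18.63.
Since r sin S < s < r (18.63 < 21.43 < 23.33), two triangles exist.

2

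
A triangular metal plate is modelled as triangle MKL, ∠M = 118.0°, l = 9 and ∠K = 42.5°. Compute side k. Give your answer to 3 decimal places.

18.215

The third angle is ∠L = 180° − ∠M − ∠K = 19.50°.
Law of sines: k = l·sin K/sin L ≈ 18.215.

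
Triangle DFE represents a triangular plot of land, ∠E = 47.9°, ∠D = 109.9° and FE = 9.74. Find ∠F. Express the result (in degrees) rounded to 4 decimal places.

The third angle is ∠F = 180° − ∠E − ∠D = 22.20°.

22.2000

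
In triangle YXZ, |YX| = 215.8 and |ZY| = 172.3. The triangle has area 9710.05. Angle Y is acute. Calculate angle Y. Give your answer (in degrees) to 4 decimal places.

∠Y ≈ 31.4862°

From area = ½·|ZY|·|YX|·sin Y, we get sin Y = 2·area/(|ZY|·|YX|) ≈ 0.52229.
Taking the acute solution, ∠Y ≈ 31.49°.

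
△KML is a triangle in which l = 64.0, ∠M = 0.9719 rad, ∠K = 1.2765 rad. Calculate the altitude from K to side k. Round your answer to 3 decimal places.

h_K ≈ 52.861

The third angle is ∠L = π − ∠K − ∠M = 0.8932 rad.
Law of sines: k = l·sin K/sin L ≈ 78.617.
Law of sines: m = l·sin M/sin L ≈ 67.851.
Area = ½·l·k·sin M ≈ 2077.9.
The altitude from K has length 2·area/k ≈ 52.861.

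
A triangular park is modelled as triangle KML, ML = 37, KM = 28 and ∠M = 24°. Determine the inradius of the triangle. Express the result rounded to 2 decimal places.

r ≈ 5.19

By the law of cosines, LK² = KM² + ML² − 2·KM·ML·cos M = 260.13, so LK ≈ 16.129.
Area = ½·KM·ML·sin M ≈ 210.69.
Semiperimeter s = (37+16.129+28)/2 = 40.564.
Inradius = area/s = 210.69/40.564 ≈ 5.194.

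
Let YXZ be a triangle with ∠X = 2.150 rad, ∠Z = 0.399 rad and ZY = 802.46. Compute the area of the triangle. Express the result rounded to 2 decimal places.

The third angle is ∠Y = π − ∠X − ∠Z = 0.593 rad.
Law of sines: XZ = ZY·sin Y/sin X ≈ 535.53.
Law of sines: YX = ZY·sin Z/sin X ≈ 372.51.
Area = ½·ZY·XZ·sin Z ≈ 83477.

area ≈ 83476.70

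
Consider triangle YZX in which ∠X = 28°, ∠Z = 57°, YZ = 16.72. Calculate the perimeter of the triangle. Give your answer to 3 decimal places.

The third angle is ∠Y = 180° − ∠Z − ∠X = 95.00°.
Law of sines: ZX = YZ·sin Y/sin X ≈ 35.479.
Law of sines: XY = YZ·sin Z/sin X ≈ 29.869.
Semiperimeter s = (35.479+29.869+16.72)/2 = 41.034.
Perimeter = 35.479 + 29.869 + 16.72 = 82.068.

82.068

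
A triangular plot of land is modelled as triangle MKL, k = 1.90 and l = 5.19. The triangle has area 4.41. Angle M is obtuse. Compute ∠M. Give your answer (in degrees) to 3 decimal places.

116.564

From area = ½·k·l·sin M, we get sin M = 2·area/(k·l) ≈ 0.89443.
Taking the obtuse solution, ∠M ≈ 116.56°.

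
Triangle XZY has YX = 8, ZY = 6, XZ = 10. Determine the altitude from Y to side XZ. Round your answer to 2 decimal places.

4.80

Semiperimeter s = (6 + 8 + 10)/2 = 12.
Heron's formula: area = √(12·6·4·2) ≈ 24.
The altitude from Y has length 2·area/XZ ≈ 4.8.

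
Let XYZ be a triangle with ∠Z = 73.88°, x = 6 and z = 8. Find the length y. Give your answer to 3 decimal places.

Law of sines: sin X = x·sin Z/z ≈ 0.72051.
Since z ≥ x, only the acute value applies: ∠X ≈ 46.10°.
Then ∠Y = 180° − ∠Z − ∠X ≈ 60.02°.
Law of sines gives y = z·sin Y/sin Z ≈ 7.2134.

7.213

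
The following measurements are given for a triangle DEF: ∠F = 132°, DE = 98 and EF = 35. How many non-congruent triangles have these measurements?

1

EF·sin F = 35·sin(132°) ≈ 26.01.
Since ∠F is not acute, a triangle exists only if DE > EF; here DE > EF, so there is exactly one triangle.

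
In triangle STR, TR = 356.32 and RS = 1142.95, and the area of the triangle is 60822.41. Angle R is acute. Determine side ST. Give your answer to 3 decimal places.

From area = ½·TR·RS·sin R, we get sin R = 2·area/(TR·RS) ≈ 0.29869.
Taking the acute solution, ∠R ≈ 17.38°.
Law of cosines then gives ST ≈ 809.92.

809.920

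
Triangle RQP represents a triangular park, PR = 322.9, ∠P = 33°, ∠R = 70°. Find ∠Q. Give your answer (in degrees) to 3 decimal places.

The third angle is ∠Q = 180° − ∠P − ∠R = 77.00°.

77.000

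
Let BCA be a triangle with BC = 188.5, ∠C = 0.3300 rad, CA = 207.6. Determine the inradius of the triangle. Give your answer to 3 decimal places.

By the law of cosines, AB² = BC² + CA² − 2·BC·CA·cos C = 4587.8, so AB ≈ 67.733.
Area = ½·BC·CA·sin C ≈ 6340.3.
Semiperimeter s = (207.6+67.733+188.5)/2 = 231.92.
Inradius = area/s = 6340.3/231.92 ≈ 27.339.

r ≈ 27.339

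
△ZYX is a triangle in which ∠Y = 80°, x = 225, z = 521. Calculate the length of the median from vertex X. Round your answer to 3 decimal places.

By the law of cosines, y² = x² + z² − 2·x·z·cos Y = 2.8135e+05, so y ≈ 530.43.
Median from X: ½√(2·z² + 2·y² − x²) ≈ 513.56.

513.558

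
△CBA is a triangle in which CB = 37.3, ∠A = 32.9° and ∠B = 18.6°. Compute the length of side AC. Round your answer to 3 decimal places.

The third angle is ∠C = 180° − ∠B − ∠A = 128.50°.
Law of sines: AC = CB·sin B/sin A ≈ 21.903.

21.903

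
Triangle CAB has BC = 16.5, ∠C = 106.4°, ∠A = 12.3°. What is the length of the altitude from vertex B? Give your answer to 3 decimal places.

The third angle is ∠B = 180° − ∠C − ∠A = 61.30°.
Law of sines: AB = BC·sin C/sin A ≈ 74.302.
Law of sines: CA = BC·sin B/sin A ≈ 67.938.
Area = ½·BC·AB·sin B ≈ 537.69.
The altitude from B has length 2·area/CA ≈ 15.829.

15.829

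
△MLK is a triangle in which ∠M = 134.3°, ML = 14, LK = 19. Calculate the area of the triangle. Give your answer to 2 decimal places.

Law of sines: sin K = ML·sin M/LK ≈ 0.52735.
Since LK ≥ ML, only the acute value applies: ∠K ≈ 31.83°.
Then ∠L = 180° − ∠M − ∠K ≈ 13.87°.
Law of sines gives KM = LK·sin L/sin M ≈ 6.3655.
Area = ½·LK·ML·sin L ≈ 31.89.

area ≈ 31.89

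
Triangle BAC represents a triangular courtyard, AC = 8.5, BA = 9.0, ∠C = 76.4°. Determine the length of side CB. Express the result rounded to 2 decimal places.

5.57

Law of sines: sin B = AC·sin C/BA ≈ 0.91796.
Since BA ≥ AC, only the acute value applies: ∠B ≈ 66.63°.
Then ∠A = 180° − ∠C − ∠B ≈ 36.97°.
Law of sines gives CB = BA·sin A/sin C ≈ 5.5687.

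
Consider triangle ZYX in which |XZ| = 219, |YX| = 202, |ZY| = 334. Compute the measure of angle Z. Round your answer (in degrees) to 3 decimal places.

By the law of cosines, cos Z = (|XZ|² + |ZY|² − |YX|²) / (2·|XZ|·|ZY|) ≈ 0.81148, so ∠Z ≈ 35.76°.

∠Z ≈ 35.759°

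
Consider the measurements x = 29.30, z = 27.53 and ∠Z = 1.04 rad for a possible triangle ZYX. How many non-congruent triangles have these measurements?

2

x·sin Z = 29.30·sin(1.04 rad) ≈ 25.27.
Since x sin Z < z < x (25.27 < 27.53 < 29.30), two triangles exist.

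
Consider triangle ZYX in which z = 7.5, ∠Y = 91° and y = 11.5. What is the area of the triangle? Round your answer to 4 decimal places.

area ≈ 32.1997

Law of sines: sin Z = z·sin Y/y ≈ 0.65207.
Since y ≥ z, only the acute value applies: ∠Z ≈ 40.70°.
Then ∠X = 180° − ∠Y − ∠Z ≈ 48.30°.
Law of sines gives x = y·sin X/sin Y ≈ 8.5879.
Area = ½·y·z·sin X ≈ 32.2.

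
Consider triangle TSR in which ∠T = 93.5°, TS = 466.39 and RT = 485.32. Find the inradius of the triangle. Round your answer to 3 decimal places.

By the law of cosines, SR² = RT² + TS² − 2·RT·TS·cos T = 4.8069e+05, so SR ≈ 693.32.
Area = ½·RT·TS·sin T ≈ 1.1296e+05.
Semiperimeter s = (693.32+485.32+466.39)/2 = 822.51.
Inradius = area/s = 1.1296e+05/822.51 ≈ 137.34.

137.339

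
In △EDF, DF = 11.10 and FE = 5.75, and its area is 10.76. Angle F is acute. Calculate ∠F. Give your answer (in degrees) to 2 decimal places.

From area = ½·DF·FE·sin F, we get sin F = 2·area/(DF·FE) ≈ 0.33717.
Taking the acute solution, ∠F ≈ 19.70°.

19.70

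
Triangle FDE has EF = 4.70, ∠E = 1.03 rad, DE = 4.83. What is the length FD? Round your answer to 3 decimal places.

4.695

By the law of cosines, FD² = DE² + EF² − 2·DE·EF·cos E = 22.045, so FD ≈ 4.6952.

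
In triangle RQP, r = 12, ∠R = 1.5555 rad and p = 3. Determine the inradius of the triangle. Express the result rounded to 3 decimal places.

Law of sines: sin P = p·sin R/r ≈ 0.24997.
Since r ≥ p, only the acute value applies: ∠P ≈ 0.2527 rad.
Then ∠Q = π − ∠R − ∠P ≈ 1.3334 rad.
Law of sines gives q = r·sin Q/sin R ≈ 11.665.
Area = ½·r·p·sin Q ≈ 17.495.
Semiperimeter s = (12+11.665+3)/2 = 13.332.
Inradius = area/s = 17.495/13.332 ≈ 1.3122.

1.312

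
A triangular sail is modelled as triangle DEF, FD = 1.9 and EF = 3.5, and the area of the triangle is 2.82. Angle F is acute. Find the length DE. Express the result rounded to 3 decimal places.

From area = ½·EF·FD·sin F, we get sin F = 2·area/(EF·FD) ≈ 0.84812.
Taking the acute solution, ∠F ≈ 58.01°.
Law of cosines then gives DE ≈ 2.9688.

2.969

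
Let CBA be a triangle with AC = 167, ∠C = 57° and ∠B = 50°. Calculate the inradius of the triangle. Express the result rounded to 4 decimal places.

52.2987

The third angle is ∠A = 180° − ∠C − ∠B = 73.00°.
Law of sines: BA = AC·sin C/sin B ≈ 182.83.
Law of sines: CB = AC·sin A/sin B ≈ 208.48.
Area = ½·AC·BA·sin A ≈ 14599.
Semiperimeter s = (182.83+167+208.48)/2 = 279.16.
Inradius = area/s = 14599/279.16 ≈ 52.299.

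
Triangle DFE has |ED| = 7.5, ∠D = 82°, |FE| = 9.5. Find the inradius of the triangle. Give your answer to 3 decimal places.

2.159

Law of sines: sin F = |ED|·sin D/|FE| ≈ 0.78179.
Since |FE| ≥ |ED|, only the acute value applies: ∠F ≈ 51.42°.
Then ∠E = 180° − ∠D − ∠F ≈ 46.58°.
Law of sines gives |DF| = |FE|·sin E/sin D ≈ 6.9674.
Area = ½·|FE|·|ED|·sin E ≈ 25.874.
Semiperimeter s = (9.5+7.5+6.9674)/2 = 11.984.
Inradius = area/s = 25.874/11.984 ≈ 2.1591.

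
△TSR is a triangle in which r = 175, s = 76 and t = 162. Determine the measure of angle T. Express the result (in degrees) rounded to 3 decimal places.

By the law of cosines, cos T = (s² + r² − t²) / (2·s·r) ≈ 0.38184, so ∠T ≈ 67.55°.

∠T ≈ 67.552°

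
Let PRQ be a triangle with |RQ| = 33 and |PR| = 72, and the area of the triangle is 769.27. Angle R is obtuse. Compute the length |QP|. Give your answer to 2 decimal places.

From area = ½·|PR|·|RQ|·sin R, we get sin R = 2·area/(|PR|·|RQ|) ≈ 0.64753.
Taking the obtuse solution, ∠R ≈ 139.64°.
Law of cosines then gives |QP| ≈ 99.47.

99.47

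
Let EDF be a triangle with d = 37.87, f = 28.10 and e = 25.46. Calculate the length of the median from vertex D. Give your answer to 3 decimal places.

18.984

Median from D: ½√(2·f² + 2·e² − d²) ≈ 18.984.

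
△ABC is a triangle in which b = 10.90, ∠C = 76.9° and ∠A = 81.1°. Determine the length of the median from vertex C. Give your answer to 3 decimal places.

The third angle is ∠B = 180° − ∠C − ∠A = 22.00°.
Law of sines: a = b·sin A/sin B ≈ 28.747.
Law of sines: c = b·sin C/sin B ≈ 28.34.
Median from C: ½√(2·a² + 2·b² − c²) ≈ 16.487.

m_C ≈ 16.487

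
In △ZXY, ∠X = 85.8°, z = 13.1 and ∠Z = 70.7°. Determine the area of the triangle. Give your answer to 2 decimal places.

The third angle is ∠Y = 180° − ∠Z − ∠X = 23.50°.
Law of sines: x = z·sin X/sin Z ≈ 13.843.
Law of sines: y = z·sin Y/sin Z ≈ 5.5347.
Area = ½·z·x·sin Y ≈ 36.155.

36.15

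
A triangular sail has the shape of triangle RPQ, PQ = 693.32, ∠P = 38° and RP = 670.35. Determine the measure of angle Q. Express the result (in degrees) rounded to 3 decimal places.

∠Q ≈ 68.199°

By the law of cosines, QR² = RP² + PQ² − 2·RP·PQ·cos P = 1.9758e+05, so QR ≈ 444.5.
Law of cosines again: cos Q = (PQ² + QR² − RP²)/(2·PQ·QR) ≈ 0.37138, so ∠Q ≈ 68.20°.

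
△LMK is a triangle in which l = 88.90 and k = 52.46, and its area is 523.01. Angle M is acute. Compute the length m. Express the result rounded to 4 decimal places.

39.5666

From area = ½·k·l·sin M, we get sin M = 2·area/(k·l) ≈ 0.22429.
Taking the acute solution, ∠M ≈ 12.96°.
Law of cosines then gives m ≈ 39.567.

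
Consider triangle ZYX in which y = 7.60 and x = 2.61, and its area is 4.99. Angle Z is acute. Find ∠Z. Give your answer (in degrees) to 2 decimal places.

From area = ½·y·x·sin Z, we get sin Z = 2·area/(y·x) ≈ 0.50313.
Taking the acute solution, ∠Z ≈ 30.21°.

30.21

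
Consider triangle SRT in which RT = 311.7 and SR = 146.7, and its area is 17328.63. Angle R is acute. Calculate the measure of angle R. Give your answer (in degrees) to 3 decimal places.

From area = ½·SR·RT·sin R, we get sin R = 2·area/(SR·RT) ≈ 0.75793.
Taking the acute solution, ∠R ≈ 49.28°.

49.282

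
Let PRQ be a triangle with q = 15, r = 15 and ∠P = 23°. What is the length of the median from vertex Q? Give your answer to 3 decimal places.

8.610

By the law of cosines, p² = r² + q² − 2·r·q·cos P = 35.773, so p ≈ 5.981.
Median from Q: ½√(2·p² + 2·r² − q²) ≈ 8.6103.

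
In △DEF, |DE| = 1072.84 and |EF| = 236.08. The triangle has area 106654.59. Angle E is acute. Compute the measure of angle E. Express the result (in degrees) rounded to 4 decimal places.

57.3732

From area = ½·|DE|·|EF|·sin E, we get sin E = 2·area/(|DE|·|EF|) ≈ 0.84220.
Taking the acute solution, ∠E ≈ 57.37°.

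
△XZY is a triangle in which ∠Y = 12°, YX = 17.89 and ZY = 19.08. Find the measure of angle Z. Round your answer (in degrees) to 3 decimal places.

By the law of cosines, XZ² = ZY² + YX² − 2·ZY·YX·cos Y = 16.334, so XZ ≈ 4.0416.
Law of cosines again: cos Z = (XZ² + ZY² − YX²)/(2·XZ·ZY) ≈ 0.39117, so ∠Z ≈ 66.97°.

∠Z ≈ 66.973°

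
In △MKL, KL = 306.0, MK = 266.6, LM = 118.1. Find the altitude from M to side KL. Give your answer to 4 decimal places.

101.9267

Semiperimeter s = (306 + 118.1 + 266.6)/2 = 345.35.
Heron's formula: area = √(345.35·39.35·227.25·78.75) ≈ 15595.
The altitude from M has length 2·area/KL ≈ 101.93.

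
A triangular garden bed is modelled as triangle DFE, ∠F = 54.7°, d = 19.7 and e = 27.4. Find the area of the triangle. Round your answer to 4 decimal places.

Area = ½·e·d·sin F ≈ 220.27.

220.2674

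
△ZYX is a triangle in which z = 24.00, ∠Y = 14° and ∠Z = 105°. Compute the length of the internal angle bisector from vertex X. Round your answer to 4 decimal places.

t_X ≈ 8.2837

The third angle is ∠X = 180° − ∠Z − ∠Y = 61.00°.
Law of sines: y = z·sin Y/sin Z ≈ 6.0109.
Law of sines: x = z·sin X/sin Z ≈ 21.731.
The bisector from X has length 2·z·y·cos(∠X/2)/(z+y) ≈ 8.2837.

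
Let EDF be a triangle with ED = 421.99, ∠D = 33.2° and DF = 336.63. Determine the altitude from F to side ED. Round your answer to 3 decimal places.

By the law of cosines, FE² = ED² + DF² − 2·ED·DF·cos D = 53663, so FE ≈ 231.65.
Area = ½·ED·DF·sin D ≈ 38892.
The altitude from F has length 2·area/ED ≈ 184.33.

h_F ≈ 184.326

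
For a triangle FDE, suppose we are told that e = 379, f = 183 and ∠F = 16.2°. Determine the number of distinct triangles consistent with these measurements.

2

e·sin F = 379·sin(16.2°) ≈ 105.7.
Since e sin F < f < e (105.7 < 183 < 379), two triangles exist.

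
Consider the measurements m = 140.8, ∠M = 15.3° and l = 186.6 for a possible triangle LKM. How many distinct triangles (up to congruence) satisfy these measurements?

l·sin M = 186.6·sin(15.3°) ≈ 49.24.
Since l sin M < m < l (49.24 < 140.8 < 186.6), two triangles exist.

2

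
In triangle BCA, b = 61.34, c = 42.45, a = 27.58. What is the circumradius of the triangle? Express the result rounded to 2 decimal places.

R ≈ 35.72

By the law of cosines, cos B = (c² + a² − b²) / (2·c·a) ≈ -0.51246, so ∠B ≈ 120.83°.
Circumradius = b/(2 sin B) ≈ 35.716.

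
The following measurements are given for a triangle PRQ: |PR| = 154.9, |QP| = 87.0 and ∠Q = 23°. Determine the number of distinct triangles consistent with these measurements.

1

|QP|·sin Q = 87.0·sin(23°) ≈ 33.99.
Since |PR| ≥ |QP|, exactly one triangle exists.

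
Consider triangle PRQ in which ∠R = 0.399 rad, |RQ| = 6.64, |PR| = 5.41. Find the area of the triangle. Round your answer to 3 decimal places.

6.978

Area = ½·|PR|·|RQ|·sin R ≈ 6.9779.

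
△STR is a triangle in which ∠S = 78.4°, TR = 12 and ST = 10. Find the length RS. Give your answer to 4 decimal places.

Law of sines: sin R = ST·sin S/TR ≈ 0.81631.
Since TR ≥ ST, only the acute value applies: ∠R ≈ 54.72°.
Then ∠T = 180° − ∠S − ∠R ≈ 46.88°.
Law of sines gives RS = TR·sin T/sin S ≈ 8.9421.

8.9421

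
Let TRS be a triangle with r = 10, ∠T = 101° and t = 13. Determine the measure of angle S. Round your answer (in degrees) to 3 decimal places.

∠S ≈ 29.966°

Law of sines: sin R = r·sin T/t ≈ 0.75510.
Since t ≥ r, only the acute value applies: ∠R ≈ 49.03°.
Then ∠S = 180° − ∠T − ∠R ≈ 29.97°.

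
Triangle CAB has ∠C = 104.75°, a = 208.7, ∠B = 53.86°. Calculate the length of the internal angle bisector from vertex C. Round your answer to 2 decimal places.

The third angle is ∠A = 180° − ∠B − ∠C = 21.39°.
Law of sines: c = a·sin C/sin A ≈ 553.37.
Law of sines: b = a·sin B/sin A ≈ 462.12.
The bisector from C has length 2·a·b·cos(∠C/2)/(a+b) ≈ 175.54.

t_C ≈ 175.54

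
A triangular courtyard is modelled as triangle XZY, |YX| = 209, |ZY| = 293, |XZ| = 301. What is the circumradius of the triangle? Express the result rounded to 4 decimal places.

158.7320

By the law of cosines, cos X = (|YX|² + |XZ|² − |ZY|²) / (2·|YX|·|XZ|) ≈ 0.38494, so ∠X ≈ 67.36°.
Circumradius = |ZY|/(2 sin X) ≈ 158.73.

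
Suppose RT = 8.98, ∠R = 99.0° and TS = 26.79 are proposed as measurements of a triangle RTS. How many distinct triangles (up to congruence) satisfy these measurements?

1

RT·sin R = 8.98·sin(99.0°) ≈ 8.869.
Since ∠R is not acute, a triangle exists only if TS > RT; here TS > RT, so there is exactly one triangle.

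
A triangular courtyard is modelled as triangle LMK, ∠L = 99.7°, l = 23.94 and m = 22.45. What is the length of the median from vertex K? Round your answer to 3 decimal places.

m_K ≈ 23.052

Law of sines: sin M = m·sin L/l ≈ 0.92435.
Since l ≥ m, only the acute value applies: ∠M ≈ 67.57°.
Then ∠K = 180° − ∠L − ∠M ≈ 12.73°.
Law of sines gives k = l·sin K/sin L ≈ 5.3514.
Median from K: ½√(2·l² + 2·m² − k²) ≈ 23.052.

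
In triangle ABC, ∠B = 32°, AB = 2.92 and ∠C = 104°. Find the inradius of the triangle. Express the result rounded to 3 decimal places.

r ≈ 0.490

The third angle is ∠A = 180° − ∠B − ∠C = 44.00°.
Law of sines: BC = AB·sin A/sin C ≈ 2.0905.
Law of sines: CA = AB·sin B/sin C ≈ 1.5947.
Area = ½·AB·BC·sin B ≈ 1.6174.
Semiperimeter s = (2.0905+1.5947+2.92)/2 = 3.3026.
Inradius = area/s = 1.6174/3.3026 ≈ 0.48973.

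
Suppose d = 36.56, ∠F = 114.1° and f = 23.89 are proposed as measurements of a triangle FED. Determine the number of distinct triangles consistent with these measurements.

d·sin F = 36.56·sin(114.1°) ≈ 33.37.
Since ∠F is not acute, a triangle exists only if f > d; here f ≤ d, so there is no triangle.

0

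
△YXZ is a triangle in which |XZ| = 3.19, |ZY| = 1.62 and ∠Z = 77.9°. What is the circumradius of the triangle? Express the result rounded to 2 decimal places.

1.67

By the law of cosines, |YX|² = |XZ|² + |ZY|² − 2·|XZ|·|ZY|·cos Z = 10.634, so |YX| ≈ 3.261.
Area = ½·|XZ|·|ZY|·sin Z ≈ 2.5265.
Circumradius = |YX|/(2 sin Z) ≈ 1.6675.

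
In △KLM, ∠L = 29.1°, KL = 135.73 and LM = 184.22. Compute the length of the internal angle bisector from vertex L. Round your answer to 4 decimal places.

By the law of cosines, MK² = KL² + LM² − 2·KL·LM·cos L = 8663.7, so MK ≈ 93.079.
The bisector from L has length 2·KL·LM·cos(∠L/2)/(KL+LM) ≈ 151.29.

151.2878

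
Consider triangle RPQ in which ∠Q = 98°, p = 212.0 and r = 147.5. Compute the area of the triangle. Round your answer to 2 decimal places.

Area = ½·r·p·sin Q ≈ 15483.

area ≈ 15482.84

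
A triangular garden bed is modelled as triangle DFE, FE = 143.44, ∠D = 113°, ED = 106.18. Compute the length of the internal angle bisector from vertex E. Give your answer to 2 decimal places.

Law of sines: sin F = ED·sin D/FE ≈ 0.68139.
Since FE ≥ ED, only the acute value applies: ∠F ≈ 42.95°.
Then ∠E = 180° − ∠D − ∠F ≈ 24.05°.
Law of sines gives DF = FE·sin E/sin D ≈ 63.498.
The bisector from E has length 2·FE·ED·cos(∠E/2)/(FE+ED) ≈ 119.35.

t_E ≈ 119.35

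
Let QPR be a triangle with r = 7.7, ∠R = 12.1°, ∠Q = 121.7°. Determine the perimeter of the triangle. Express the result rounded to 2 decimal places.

The third angle is ∠P = 180° − ∠R − ∠Q = 46.20°.
Law of sines: q = r·sin Q/sin R ≈ 31.253.
Law of sines: p = r·sin P/sin R ≈ 26.513.
Semiperimeter s = (31.253+26.513+7.7)/2 = 32.733.
Perimeter = 31.253 + 26.513 + 7.7 = 65.466.

65.47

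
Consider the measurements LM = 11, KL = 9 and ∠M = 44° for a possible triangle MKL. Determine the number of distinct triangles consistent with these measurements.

LM·sin M = 11·sin(44°) ≈ 7.641.
Since LM sin M < KL < LM (7.641 < 9 < 11), two triangles exist.

2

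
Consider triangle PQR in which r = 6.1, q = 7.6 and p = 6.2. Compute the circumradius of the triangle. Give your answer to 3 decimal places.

3.911

By the law of cosines, cos P = (q² + r² − p²) / (2·q·r) ≈ 0.60969, so ∠P ≈ 52.43°.
Circumradius = p/(2 sin P) ≈ 3.911.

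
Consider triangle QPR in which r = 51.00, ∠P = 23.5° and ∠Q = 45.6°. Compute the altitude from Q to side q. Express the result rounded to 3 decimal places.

The third angle is ∠R = 180° − ∠Q − ∠P = 110.90°.
Law of sines: q = r·sin Q/sin R ≈ 39.004.
Law of sines: p = r·sin P/sin R ≈ 21.768.
Area = ½·r·q·sin P ≈ 396.6.
The altitude from Q has length 2·area/q ≈ 20.336.

h_Q ≈ 20.336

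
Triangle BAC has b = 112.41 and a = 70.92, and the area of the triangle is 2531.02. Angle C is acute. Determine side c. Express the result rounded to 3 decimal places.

73.131

From area = ½·b·a·sin C, we get sin C = 2·area/(b·a) ≈ 0.63497.
Taking the acute solution, ∠C ≈ 39.42°.
Law of cosines then gives c ≈ 73.131.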